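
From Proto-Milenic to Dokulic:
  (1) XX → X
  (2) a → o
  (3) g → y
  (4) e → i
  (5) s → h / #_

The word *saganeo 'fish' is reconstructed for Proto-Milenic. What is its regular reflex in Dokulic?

Dokulic: *saganeo
  saganeo (rule 1 does not apply)
  saganeo → sogoneo   [vowel merger]
  sogoneo → soyoneo   [unconditioned shift]
  soyoneo → soyonio   [vowel merger]
  soyonio → hoyonio   [debuccalisation]
  giving Dokulic hoyonio.

hoyonio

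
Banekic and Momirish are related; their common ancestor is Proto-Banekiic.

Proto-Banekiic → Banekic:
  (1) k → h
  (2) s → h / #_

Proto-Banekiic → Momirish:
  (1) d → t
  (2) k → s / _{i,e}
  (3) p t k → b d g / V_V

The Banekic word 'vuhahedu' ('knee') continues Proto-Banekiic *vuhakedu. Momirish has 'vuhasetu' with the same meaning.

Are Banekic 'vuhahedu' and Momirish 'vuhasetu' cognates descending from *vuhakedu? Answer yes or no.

Derive the expected Momirish reflex of *vuhakedu:
Momirish: *vuhakedu
  vuhakedu → vuhaketu   [unconditioned shift]
  vuhaketu → vuhasetu   [palatalisation]
  vuhasetu → vuhasedu   [intervocalic voicing]
  giving Momirish vuhasedu.
The regular Momirish reflex would be 'vuhasedu', but the attested form is 'vuhasetu'. The correspondence is irregular, so they are not cognates (the Momirish form has a different source).

no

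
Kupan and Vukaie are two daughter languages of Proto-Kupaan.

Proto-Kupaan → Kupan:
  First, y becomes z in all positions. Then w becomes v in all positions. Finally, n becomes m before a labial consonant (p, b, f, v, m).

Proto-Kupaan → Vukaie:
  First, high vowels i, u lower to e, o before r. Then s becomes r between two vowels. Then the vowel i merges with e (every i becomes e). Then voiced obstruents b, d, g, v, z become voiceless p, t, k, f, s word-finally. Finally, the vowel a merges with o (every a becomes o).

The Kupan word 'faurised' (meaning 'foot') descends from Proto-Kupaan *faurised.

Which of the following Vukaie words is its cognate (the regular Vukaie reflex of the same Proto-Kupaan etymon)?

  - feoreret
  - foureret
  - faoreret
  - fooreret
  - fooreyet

fooreret

Vukaie: *faurised
  faurised → faorised   [pre-rhotic lowering]
  faorised → faorired   [rhotacism]
  faorired → faorered   [vowel merger]
  faorered → faoreret   [final devoicing]
  faoreret → fooreret   [vowel merger]
  giving Vukaie fooreret.
Among the options, 'fooreret' alone shows every Vukaie change applied in order.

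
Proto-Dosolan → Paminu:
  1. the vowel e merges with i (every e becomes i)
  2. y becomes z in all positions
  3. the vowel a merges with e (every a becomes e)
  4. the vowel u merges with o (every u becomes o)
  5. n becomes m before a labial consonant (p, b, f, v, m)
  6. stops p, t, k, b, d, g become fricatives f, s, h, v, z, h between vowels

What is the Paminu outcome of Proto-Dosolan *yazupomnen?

Paminu: start from *yazupomnen.
  rule 1 (vowel merger): yazupomnen → yazupomnin
  rule 2 (unconditioned shift): yazupomnin → zazupomnin
  rule 3 (vowel merger): zazupomnin → zezupomnin
  rule 4 (vowel merger): zezupomnin → zezopomnin
  rule 5: no change — zezopomnin
  rule 6 (intervocalic lenition): zezopomnin → zezofomnin
  ⇒ Paminu zezofomnin

zezofomnin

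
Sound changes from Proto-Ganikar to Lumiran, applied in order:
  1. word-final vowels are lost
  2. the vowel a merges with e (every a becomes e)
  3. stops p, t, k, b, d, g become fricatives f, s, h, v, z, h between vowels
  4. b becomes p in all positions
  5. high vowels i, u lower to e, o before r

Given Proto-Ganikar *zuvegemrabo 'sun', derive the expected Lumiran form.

zuvehemrep

Lumiran: *zuvegemrabo > zuvegemrab > zuvegemreb > zuvehemreb > zuvehemrep  (by apocope, vowel merger, intervocalic lenition, unconditioned shift)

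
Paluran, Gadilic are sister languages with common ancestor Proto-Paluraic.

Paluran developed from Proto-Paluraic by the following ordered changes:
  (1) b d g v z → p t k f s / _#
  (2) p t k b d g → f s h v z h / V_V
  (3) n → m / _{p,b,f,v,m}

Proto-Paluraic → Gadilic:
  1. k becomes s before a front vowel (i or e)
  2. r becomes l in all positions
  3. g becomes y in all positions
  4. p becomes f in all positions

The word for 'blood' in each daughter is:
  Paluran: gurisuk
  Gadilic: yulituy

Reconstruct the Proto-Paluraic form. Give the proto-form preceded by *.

*guritug

Position 5: Paluran has s, Gadilic has t. Gadilic preserves t here (none of its changes turn any other segment into t), so the proto-segment is *t.
Position 7: Paluran has k, Gadilic has y. Taking the neighbouring segments as reconstructed: Paluran k could go back to *k or *g; Gadilic y could go back to *g or *y — the one source consistent with every daughter is *g.
Continuing position by position gives *guritug; check it forward:
Paluran: start from *guritug.
  rule 1 (final devoicing): guritug → gurituk
  rule 2 (intervocalic lenition): gurituk → gurisuk
  rule 3: no change — gurisuk
  ⇒ Paluran gurisuk
Gadilic: start from *guritug.
  rule 1: no change — guritug
  rule 2 (unconditioned shift): guritug → gulitug
  rule 3 (unconditioned shift): gulitug → yulituy
  rule 4: no change — yulituy
  ⇒ Gadilic yulituy
*guritug is the unique common source.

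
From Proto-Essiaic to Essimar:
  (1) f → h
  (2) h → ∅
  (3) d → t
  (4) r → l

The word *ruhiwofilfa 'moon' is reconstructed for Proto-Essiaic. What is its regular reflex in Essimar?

luiwoila

Essimar: start from *ruhiwofilfa.
  rule 1 (unconditioned shift): ruhiwofilfa → ruhiwohilha
  rule 2 (h-loss): ruhiwohilha → ruiwoila
  rule 3: no change — ruiwoila
  rule 4 (unconditioned shift): ruiwoila → luiwoila
  ⇒ Essimar luiwoila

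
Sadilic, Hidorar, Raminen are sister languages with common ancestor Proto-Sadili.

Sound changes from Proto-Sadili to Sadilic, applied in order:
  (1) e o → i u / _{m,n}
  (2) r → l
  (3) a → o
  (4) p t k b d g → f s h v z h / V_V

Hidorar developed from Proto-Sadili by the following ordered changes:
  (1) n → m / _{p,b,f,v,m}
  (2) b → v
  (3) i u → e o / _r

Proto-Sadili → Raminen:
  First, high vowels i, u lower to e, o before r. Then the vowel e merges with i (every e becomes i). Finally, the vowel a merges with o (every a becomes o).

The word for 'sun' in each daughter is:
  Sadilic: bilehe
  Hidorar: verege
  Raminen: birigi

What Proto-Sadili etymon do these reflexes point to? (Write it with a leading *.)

*birege

Position 1: Sadilic has b, Hidorar has v, Raminen has b. Sadilic preserves b here (none of its changes turn any other segment into b), so the proto-segment is *b.
Position 3: Sadilic has l, Hidorar has r, Raminen has r. Hidorar preserves r here (none of its changes turn any other segment into r), so the proto-segment is *r.
This points to *birege. Verify forward in each daughter:
Sadilic: *birege > bilege > bilehe  (by unconditioned shift, intervocalic lenition)
Hidorar: start from *birege.
  rule 1: no change — birege
  rule 2 (unconditioned shift): birege → virege
  rule 3 (pre-rhotic lowering): virege → verege
  ⇒ Hidorar verege
Raminen: start from *birege.
  rule 1 (pre-rhotic lowering): birege → berege
  rule 2 (vowel merger): berege → birigi
  rule 3: no change — birigi
  ⇒ Raminen birigi
*birege is the unique common source.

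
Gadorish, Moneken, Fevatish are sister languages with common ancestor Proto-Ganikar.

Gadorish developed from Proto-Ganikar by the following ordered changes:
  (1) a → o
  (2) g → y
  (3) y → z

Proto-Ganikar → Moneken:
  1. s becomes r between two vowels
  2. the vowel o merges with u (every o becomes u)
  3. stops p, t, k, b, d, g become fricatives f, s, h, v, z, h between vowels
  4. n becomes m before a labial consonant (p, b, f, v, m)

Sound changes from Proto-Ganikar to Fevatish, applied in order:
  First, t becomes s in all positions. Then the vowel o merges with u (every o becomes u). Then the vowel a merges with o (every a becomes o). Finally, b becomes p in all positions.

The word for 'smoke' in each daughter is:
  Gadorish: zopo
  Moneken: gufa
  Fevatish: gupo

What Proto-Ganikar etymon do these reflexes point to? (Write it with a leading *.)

*gopa

Position 3: Gadorish has p, Moneken has f, Fevatish has p. Gadorish preserves p here (none of its changes turn any other segment into p), so the proto-segment is *p.
Position 4: Gadorish has o, Moneken has a, Fevatish has o. Moneken preserves a here (none of its changes turn any other segment into a), so the proto-segment is *a.
Position 2: Gadorish has o, Moneken has u, Fevatish has u. Taking the neighbouring segments as reconstructed: Gadorish o could go back to *a or *o; Moneken u could go back to *o or *u; Fevatish u could go back to *o or *u — the one source consistent with every daughter is *o.
Continuing position by position gives *gopa; check it forward:
Gadorish: *gopa > gopo > yopo > zopo  (by vowel merger, unconditioned shift, unconditioned shift)
Moneken: *gopa > gupa > gufa  (by vowel merger, intervocalic lenition)
Fevatish: *gopa
  gopa (rule 1 does not apply)
  gopa → gupa   [vowel merger]
  gupa → gupo   [vowel merger]
  gupo (rule 4 does not apply)
  giving Fevatish gupo.
Only *gopa yields all of Gadorish zopo, Moneken gufa, Fevatish gupo.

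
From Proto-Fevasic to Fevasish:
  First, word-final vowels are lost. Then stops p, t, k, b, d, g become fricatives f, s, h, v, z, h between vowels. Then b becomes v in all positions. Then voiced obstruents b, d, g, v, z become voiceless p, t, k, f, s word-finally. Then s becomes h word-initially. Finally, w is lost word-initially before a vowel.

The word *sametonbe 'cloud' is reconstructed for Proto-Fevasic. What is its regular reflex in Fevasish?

Fevasish: *sametonbe > sametonb > samesonb > samesonv > samesonf > hamesonf  (by apocope, intervocalic lenition, unconditioned shift, final devoicing, debuccalisation)

hamesonf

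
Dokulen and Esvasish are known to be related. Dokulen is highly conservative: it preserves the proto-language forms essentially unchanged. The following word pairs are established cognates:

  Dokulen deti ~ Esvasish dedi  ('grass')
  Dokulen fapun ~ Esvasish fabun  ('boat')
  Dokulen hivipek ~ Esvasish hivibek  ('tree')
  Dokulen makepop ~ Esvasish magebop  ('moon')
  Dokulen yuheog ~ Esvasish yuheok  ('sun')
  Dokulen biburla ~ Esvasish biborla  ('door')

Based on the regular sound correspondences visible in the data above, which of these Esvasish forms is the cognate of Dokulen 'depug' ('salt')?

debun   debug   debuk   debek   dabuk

debuk

fapun ~ fabun — Dokulen p corresponds to Esvasish b between vowels (before a back vowel).
yuheog ~ yuheok — Dokulen g corresponds to Esvasish k word-finally.
Applying these to Dokulen 'depug':
  depug → debug   (p→b between vowels (before a back vowel))
  debug → debuk   (g→k word-finally)
So the Esvasish cognate is 'debuk'.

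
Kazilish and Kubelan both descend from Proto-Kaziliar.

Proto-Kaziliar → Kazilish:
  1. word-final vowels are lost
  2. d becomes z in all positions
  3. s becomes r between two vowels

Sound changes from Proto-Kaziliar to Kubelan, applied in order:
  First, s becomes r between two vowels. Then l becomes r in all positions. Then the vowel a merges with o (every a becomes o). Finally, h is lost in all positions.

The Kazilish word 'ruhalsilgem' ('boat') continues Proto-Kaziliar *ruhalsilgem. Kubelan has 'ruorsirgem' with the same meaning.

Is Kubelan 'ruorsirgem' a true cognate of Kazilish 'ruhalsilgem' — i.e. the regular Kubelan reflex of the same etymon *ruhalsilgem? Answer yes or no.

Derive the expected Kubelan reflex of *ruhalsilgem:
Kubelan: start from *ruhalsilgem.
  rule 1: no change — ruhalsilgem
  rule 2 (unconditioned shift): ruhalsilgem → ruharsirgem
  rule 3 (vowel merger): ruharsirgem → ruhorsirgem
  rule 4 (h-loss): ruhorsirgem → ruorsirgem
  ⇒ Kubelan ruorsirgem
Kubelan 'ruorsirgem' matches the regular reflex exactly, so the pair is cognate.

yes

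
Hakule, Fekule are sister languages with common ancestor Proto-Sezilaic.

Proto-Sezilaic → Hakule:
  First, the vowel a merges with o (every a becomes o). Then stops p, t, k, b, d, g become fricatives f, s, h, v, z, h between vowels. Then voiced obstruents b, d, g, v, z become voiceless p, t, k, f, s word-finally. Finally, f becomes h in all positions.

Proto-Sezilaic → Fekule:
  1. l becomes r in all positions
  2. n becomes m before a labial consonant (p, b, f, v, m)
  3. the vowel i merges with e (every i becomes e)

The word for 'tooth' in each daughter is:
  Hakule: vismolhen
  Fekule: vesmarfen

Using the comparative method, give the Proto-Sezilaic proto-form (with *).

*vismalfen

Position 7: Hakule has h, Fekule has f. Fekule preserves f here (none of its changes turn any other segment into f), so the proto-segment is *f.
Position 6: Hakule has l, Fekule has r. Hakule preserves l here (none of its changes turn any other segment into l), so the proto-segment is *l.
Position 2: Hakule has i, Fekule has e. Hakule preserves i here (none of its changes turn any other segment into i), so the proto-segment is *i.
This points to *vismalfen. Verify forward in each daughter:
Hakule: *vismalfen > vismolfen > vismolhen  (by vowel merger, unconditioned shift)
Fekule: *vismalfen
  vismalfen → vismarfen   [unconditioned shift]
  vismarfen (rule 2 does not apply)
  vismarfen → vesmarfen   [vowel merger]
  giving Fekule vesmarfen.
*vismalfen is the unique common source.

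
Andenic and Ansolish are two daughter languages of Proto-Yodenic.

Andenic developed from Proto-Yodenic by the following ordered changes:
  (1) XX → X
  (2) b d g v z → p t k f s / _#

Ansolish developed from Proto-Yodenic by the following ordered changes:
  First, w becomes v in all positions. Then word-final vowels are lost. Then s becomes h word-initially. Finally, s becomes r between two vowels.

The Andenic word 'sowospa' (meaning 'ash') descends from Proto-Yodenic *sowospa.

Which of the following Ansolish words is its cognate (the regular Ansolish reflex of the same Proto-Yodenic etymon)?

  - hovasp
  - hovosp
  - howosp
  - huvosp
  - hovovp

Ansolish: *sowospa
  sowospa → sovospa   [unconditioned shift]
  sovospa → sovosp   [apocope]
  sovosp → hovosp   [debuccalisation]
  hovosp (rule 4 does not apply)
  giving Ansolish hovosp.
The other candidates each miss or misapply at least one Ansolish change.

hovosp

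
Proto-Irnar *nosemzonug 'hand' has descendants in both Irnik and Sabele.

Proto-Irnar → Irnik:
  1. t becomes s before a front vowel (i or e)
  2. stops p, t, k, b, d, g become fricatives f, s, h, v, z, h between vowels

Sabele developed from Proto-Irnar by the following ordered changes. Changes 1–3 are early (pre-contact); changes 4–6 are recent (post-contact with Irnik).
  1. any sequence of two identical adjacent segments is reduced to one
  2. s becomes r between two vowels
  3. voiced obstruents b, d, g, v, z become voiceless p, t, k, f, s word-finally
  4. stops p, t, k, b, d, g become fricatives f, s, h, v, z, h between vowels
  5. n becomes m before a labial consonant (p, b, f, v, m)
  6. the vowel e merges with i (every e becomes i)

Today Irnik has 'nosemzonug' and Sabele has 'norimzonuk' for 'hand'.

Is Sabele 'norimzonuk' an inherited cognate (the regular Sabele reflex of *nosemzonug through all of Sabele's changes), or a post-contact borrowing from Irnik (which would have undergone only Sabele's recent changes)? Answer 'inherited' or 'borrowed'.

inherited

If inherited, *nosemzonug would pass through all of Sabele's changes:
Sabele: *nosemzonug
  nosemzonug (rule 1 does not apply)
  nosemzonug → noremzonug   [rhotacism]
  noremzonug → noremzonuk   [final devoicing]
  noremzonuk (rule 4 does not apply)
  noremzonuk (rule 5 does not apply)
  noremzonuk → norimzonuk   [vowel merger]
  giving Sabele norimzonuk.
If borrowed from Irnik 'nosemzonug' after the early changes, it would undergo only the recent ones:
  rule 4 (intervocalic lenition): no change (nosemzonug)
  rule 5 (nasal place assimilation): no change (nosemzonug)
  rule 6 (vowel merger): nosemzonug → nosimzonug
  ⇒ as a loan: nosimzonug
Sabele 'norimzonuk' matches the inherited outcome exactly, so it is an inherited cognate, not a loan.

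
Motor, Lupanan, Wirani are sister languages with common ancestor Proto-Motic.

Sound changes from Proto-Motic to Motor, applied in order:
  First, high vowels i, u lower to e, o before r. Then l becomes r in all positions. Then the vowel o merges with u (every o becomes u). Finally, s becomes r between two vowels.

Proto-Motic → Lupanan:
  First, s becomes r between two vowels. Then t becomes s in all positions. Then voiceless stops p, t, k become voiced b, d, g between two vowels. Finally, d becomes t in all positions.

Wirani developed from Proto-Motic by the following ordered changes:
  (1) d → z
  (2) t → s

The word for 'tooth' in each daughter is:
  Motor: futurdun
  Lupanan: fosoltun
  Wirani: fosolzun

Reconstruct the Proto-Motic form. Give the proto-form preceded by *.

*fotoldun

Position 2: Motor has u, Lupanan has o, Wirani has o. Lupanan preserves o here (none of its changes turn any other segment into o), so the proto-segment is *o.
Position 5: Motor has r, Lupanan has l, Wirani has l. Lupanan preserves l here (none of its changes turn any other segment into l), so the proto-segment is *l.
This points to *fotoldun. Verify forward in each daughter:
Motor: *fotoldun
  fotoldun (rule 1 does not apply)
  fotoldun → fotordun   [unconditioned shift]
  fotordun → futurdun   [vowel merger]
  futurdun (rule 4 does not apply)
  giving Motor futurdun.
Lupanan: *fotoldun > fosoldun > fosoltun  (by unconditioned shift, unconditioned shift)
Wirani: *fotoldun > fotolzun > fosolzun  (by unconditioned shift, unconditioned shift)
Only *fotoldun yields all of Motor futurdun, Lupanan fosoltun, Wirani fosolzun.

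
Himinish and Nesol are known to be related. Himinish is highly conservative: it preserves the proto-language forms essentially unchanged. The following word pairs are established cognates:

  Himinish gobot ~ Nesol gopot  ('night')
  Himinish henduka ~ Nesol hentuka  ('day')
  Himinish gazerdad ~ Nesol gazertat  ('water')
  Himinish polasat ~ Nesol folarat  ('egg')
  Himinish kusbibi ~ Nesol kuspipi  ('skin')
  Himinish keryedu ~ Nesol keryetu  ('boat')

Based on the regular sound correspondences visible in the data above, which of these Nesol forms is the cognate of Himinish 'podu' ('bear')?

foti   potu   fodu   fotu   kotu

fotu

polasat ~ folarat — Himinish p corresponds to Nesol f word-initially before a back vowel.
keryedu ~ keryetu — Himinish d corresponds to Nesol t between vowels (before a back vowel).
Applying these to Himinish 'podu':
  podu → fodu   (p→f word-initially before a back vowel)
  fodu → fotu   (d→t between vowels (before a back vowel))
So the Nesol cognate is 'fotu'.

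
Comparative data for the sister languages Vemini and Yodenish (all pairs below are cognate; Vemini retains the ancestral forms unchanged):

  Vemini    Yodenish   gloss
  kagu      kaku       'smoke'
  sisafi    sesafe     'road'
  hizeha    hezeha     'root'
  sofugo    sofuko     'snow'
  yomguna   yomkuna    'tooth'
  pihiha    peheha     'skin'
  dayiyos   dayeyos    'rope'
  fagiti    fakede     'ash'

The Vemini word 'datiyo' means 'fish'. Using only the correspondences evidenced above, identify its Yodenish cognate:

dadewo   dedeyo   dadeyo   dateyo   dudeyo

fagiti ~ fakede — Vemini t corresponds to Yodenish d between vowels (before a front vowel).
sisafi ~ sesafe, hizeha ~ hezeha — Vemini i corresponds to Yodenish e after a consonant, before a consonant other than r, m, n, p, b, f, v.
Applying these to Vemini 'datiyo':
  datiyo → dadiyo   (t→d between vowels (before a front vowel))
  dadiyo → dadeyo   (i→e after a consonant, before a consonant other than r, m, n, p, b, f, v)
So the Yodenish cognate is 'dadeyo'.

dadeyo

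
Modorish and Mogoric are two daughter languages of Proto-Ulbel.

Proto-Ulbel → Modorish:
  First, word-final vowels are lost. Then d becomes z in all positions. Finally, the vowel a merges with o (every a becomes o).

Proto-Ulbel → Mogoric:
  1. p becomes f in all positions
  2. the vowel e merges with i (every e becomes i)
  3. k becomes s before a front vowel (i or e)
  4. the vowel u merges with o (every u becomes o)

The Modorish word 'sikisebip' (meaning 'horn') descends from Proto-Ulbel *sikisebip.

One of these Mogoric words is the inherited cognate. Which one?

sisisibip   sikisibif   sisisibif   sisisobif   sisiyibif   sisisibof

sisisibif

Mogoric: start from *sikisebip.
  rule 1 (unconditioned shift): sikisebip → sikisebif
  rule 2 (vowel merger): sikisebif → sikisibif
  rule 3 (palatalisation): sikisibif → sisisibif
  rule 4: no change — sisisibif
  ⇒ Mogoric sisisibif
The other candidates each miss or misapply at least one Mogoric change.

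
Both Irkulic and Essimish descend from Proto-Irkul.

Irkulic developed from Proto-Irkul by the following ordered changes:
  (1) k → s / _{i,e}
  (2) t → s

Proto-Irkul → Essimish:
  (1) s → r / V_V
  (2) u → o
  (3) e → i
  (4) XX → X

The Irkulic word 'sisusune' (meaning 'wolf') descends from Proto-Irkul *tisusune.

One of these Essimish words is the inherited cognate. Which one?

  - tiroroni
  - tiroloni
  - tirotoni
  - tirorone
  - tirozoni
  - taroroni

Essimish: start from *tisusune.
  rule 1 (rhotacism): tisusune → tirurune
  rule 2 (vowel merger): tirurune → tirorone
  rule 3 (vowel merger): tirorone → tiroroni
  rule 4: no change — tiroroni
  ⇒ Essimish tiroroni
Among the options, 'tiroroni' alone shows every Essimish change applied in order.

tiroroni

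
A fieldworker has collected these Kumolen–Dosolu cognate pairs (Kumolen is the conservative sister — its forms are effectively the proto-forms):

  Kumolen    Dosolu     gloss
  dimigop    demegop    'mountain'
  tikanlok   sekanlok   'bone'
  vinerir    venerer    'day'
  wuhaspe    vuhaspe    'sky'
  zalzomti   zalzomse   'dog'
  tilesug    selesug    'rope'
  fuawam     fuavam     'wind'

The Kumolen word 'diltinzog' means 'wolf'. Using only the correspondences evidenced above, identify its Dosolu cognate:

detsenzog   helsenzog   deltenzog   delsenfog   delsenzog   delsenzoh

delsenzog

dimigop ~ demegop, tikanlok ~ sekanlok — Kumolen i corresponds to Dosolu e after a consonant, before a consonant other than r, m, n, p, b, f, v.
zalzomti ~ zalzomse — Kumolen t corresponds to Dosolu s after a consonant, before a front vowel.
vinerir ~ venerer — Kumolen i corresponds to Dosolu e after a consonant, before a nasal.
Applying these to Kumolen 'diltinzog':
  diltinzog → deltinzog   (i→e after a consonant, before a consonant other than r, m, n, p, b, f, v)
  deltinzog → delsinzog   (t→s after a consonant, before a front vowel)
  delsinzog → delsenzog   (i→e after a consonant, before a nasal)
So the Dosolu cognate is 'delsenzog'.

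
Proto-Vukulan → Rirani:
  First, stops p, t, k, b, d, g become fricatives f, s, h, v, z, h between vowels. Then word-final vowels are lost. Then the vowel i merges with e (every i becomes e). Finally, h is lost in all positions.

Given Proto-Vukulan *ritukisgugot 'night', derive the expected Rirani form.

resuesguot

Rirani: start from *ritukisgugot.
  rule 1 (intervocalic lenition): ritukisgugot → risuhisguhot
  rule 2: no change — risuhisguhot
  rule 3 (vowel merger): risuhisguhot → resuhesguhot
  rule 4 (h-loss): resuhesguhot → resuesguot
  ⇒ Rirani resuesguot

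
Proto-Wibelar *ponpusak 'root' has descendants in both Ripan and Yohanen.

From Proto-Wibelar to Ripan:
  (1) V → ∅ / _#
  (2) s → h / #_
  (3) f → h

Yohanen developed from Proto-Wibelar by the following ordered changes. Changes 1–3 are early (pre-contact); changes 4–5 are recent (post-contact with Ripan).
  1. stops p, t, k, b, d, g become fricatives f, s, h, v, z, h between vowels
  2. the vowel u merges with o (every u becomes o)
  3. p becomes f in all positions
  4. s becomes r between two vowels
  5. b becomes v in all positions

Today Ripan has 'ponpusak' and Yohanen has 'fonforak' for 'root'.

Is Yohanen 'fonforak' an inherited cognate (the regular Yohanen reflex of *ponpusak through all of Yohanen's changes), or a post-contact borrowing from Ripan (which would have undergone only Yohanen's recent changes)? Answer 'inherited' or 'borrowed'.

inherited

If inherited, *ponpusak would pass through all of Yohanen's changes:
Yohanen: *ponpusak > ponposak > fonfosak > fonforak  (by vowel merger, unconditioned shift, rhotacism)
If borrowed from Ripan 'ponpusak' after the early changes, it would undergo only the recent ones:
  rule 4 (rhotacism): ponpusak → ponpurak
  rule 5 (unconditioned shift): no change (ponpurak)
  ⇒ as a loan: ponpurak
Yohanen 'fonforak' matches the inherited outcome exactly, so it is an inherited cognate, not a loan.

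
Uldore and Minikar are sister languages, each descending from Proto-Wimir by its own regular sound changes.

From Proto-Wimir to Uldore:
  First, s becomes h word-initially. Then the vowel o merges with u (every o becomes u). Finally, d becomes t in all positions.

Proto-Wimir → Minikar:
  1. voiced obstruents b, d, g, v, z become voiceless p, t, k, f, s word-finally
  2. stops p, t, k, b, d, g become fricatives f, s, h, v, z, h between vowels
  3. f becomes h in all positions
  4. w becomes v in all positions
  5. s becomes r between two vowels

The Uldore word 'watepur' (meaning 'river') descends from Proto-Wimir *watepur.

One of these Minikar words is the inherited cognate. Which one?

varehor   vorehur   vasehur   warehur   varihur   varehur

varehur

Minikar: *watepur
  watepur (rule 1 does not apply)
  watepur → wasefur   [intervocalic lenition]
  wasefur → wasehur   [unconditioned shift]
  wasehur → vasehur   [unconditioned shift]
  vasehur → varehur   [rhotacism]
  giving Minikar varehur.
Only 'varehur' matches the regular Minikar development of *watepur.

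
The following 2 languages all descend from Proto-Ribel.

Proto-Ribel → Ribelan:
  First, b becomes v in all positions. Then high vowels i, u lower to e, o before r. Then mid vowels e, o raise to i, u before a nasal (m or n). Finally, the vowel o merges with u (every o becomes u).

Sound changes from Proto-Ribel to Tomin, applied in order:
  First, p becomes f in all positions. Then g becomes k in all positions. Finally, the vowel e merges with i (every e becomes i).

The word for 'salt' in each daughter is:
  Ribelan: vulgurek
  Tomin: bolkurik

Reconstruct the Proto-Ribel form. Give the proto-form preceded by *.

*bolgurek

Position 1: Ribelan has v, Tomin has b. Tomin preserves b here (none of its changes turn any other segment into b), so the proto-segment is *b.
Position 4: Ribelan has g, Tomin has k. Ribelan preserves g here (none of its changes turn any other segment into g), so the proto-segment is *g.
Position 2: Ribelan has u, Tomin has o. Tomin preserves o here (none of its changes turn any other segment into o), so the proto-segment is *o.
Verify the candidate proto-form against each daughter:
Ribelan: *bolgurek > volgurek > volgorek > vulgurek  (by unconditioned shift, pre-rhotic lowering, vowel merger)
Tomin: *bolgurek
  bolgurek (rule 1 does not apply)
  bolgurek → bolkurek   [unconditioned shift]
  bolkurek → bolkurik   [vowel merger]
  giving Tomin bolkurik.
No other proto-form is consistent with every reflex, so the reconstruction is *bolgurek.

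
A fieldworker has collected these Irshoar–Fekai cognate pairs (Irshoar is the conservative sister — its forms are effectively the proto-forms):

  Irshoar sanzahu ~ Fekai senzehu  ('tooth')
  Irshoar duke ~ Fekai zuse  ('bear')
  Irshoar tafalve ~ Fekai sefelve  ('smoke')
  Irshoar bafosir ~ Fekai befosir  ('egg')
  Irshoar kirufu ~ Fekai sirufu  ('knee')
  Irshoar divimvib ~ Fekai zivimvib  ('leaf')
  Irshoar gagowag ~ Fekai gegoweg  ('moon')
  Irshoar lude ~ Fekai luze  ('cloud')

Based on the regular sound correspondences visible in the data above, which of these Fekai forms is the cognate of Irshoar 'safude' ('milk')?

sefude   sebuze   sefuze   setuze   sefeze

tafalve ~ sefelve, bafosir ~ befosir — Irshoar a corresponds to Fekai e after a consonant, before a labial obstruent.
lude ~ luze — Irshoar d corresponds to Fekai z between vowels (before a front vowel).
Applying these to Irshoar 'safude':
  safude → sefude   (a→e after a consonant, before a labial obstruent)
  sefude → sefuze   (d→z between vowels (before a front vowel))
So the Fekai cognate is 'sefuze'.

sefuze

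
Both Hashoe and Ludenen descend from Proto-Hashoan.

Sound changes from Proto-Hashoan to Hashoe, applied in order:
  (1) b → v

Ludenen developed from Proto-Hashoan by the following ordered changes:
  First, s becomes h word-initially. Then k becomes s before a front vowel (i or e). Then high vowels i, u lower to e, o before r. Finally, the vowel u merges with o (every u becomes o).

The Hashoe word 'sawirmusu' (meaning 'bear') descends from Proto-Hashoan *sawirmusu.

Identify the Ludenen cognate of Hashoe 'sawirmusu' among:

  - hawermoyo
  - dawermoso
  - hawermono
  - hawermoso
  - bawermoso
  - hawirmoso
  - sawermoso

Ludenen: *sawirmusu
  sawirmusu → hawirmusu   [debuccalisation]
  hawirmusu (rule 2 does not apply)
  hawirmusu → hawermusu   [pre-rhotic lowering]
  hawermusu → hawermoso   [vowel merger]
  giving Ludenen hawermoso.
The other candidates each miss or misapply at least one Ludenen change.

hawermoso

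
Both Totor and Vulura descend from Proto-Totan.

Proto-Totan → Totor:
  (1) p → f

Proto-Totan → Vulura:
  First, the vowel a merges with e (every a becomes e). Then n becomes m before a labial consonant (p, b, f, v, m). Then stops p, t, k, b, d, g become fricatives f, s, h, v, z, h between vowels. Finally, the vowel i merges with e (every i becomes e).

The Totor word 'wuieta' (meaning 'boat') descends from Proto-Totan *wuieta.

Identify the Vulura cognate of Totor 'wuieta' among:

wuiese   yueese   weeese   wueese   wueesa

Vulura: *wuieta > wuiete > wuiese > wueese  (by vowel merger, intervocalic lenition, vowel merger)
The other candidates each miss or misapply at least one Vulura change.

wueese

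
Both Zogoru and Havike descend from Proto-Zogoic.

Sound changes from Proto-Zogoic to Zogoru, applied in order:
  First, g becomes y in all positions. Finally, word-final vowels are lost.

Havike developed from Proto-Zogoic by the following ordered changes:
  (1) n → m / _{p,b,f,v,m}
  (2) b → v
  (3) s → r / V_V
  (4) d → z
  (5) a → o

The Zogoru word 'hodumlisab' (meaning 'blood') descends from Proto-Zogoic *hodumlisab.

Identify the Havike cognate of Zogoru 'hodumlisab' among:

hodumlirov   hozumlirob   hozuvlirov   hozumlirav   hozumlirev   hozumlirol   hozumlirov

hozumlirov

Havike: *hodumlisab > hodumlisav > hodumlirav > hozumlirav > hozumlirov  (by unconditioned shift, rhotacism, unconditioned shift, vowel merger)
Only 'hozumlirov' matches the regular Havike development of *hodumlisab.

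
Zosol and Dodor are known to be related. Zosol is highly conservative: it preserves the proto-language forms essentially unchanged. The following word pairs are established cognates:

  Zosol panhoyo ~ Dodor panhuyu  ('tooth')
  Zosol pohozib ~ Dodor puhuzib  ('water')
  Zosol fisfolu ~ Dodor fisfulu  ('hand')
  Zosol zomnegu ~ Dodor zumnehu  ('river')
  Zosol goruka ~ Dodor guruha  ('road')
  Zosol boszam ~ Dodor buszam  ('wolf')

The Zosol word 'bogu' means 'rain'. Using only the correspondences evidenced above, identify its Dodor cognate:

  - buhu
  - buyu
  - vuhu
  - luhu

panhoyo ~ panhuyu, pohozib ~ puhuzib — Zosol o corresponds to Dodor u after a consonant, before a consonant other than r, m, n, p, b, f, v.
zomnegu ~ zumnehu — Zosol g corresponds to Dodor h between vowels (before a back vowel).
Applying these to Zosol 'bogu':
  bogu → bugu   (o→u after a consonant, before a consonant other than r, m, n, p, b, f, v)
  bugu → buhu   (g→h between vowels (before a back vowel))
So the Dodor cognate is 'buhu'.

buhu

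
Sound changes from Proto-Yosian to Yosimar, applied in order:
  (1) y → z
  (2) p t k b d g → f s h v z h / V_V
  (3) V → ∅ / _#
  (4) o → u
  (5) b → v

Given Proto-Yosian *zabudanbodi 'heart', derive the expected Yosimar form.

Yosimar: *zabudanbodi
  zabudanbodi (rule 1 does not apply)
  zabudanbodi → zavuzanbozi   [intervocalic lenition]
  zavuzanbozi → zavuzanboz   [apocope]
  zavuzanboz → zavuzanbuz   [vowel merger]
  zavuzanbuz → zavuzanvuz   [unconditioned shift]
  giving Yosimar zavuzanvuz.

zavuzanvuz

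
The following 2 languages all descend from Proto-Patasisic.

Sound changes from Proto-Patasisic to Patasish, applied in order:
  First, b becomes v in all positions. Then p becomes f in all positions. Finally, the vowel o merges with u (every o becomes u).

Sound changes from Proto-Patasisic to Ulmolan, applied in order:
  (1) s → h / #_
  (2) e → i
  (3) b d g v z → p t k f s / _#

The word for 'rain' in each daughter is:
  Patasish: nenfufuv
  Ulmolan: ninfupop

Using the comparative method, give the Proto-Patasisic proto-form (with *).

*nenfupob

Position 7: Patasish has u, Ulmolan has o. Ulmolan preserves o here (none of its changes turn any other segment into o), so the proto-segment is *o.
Position 6: Patasish has f, Ulmolan has p. Taking the neighbouring segments as reconstructed: Patasish f could go back to *p or *f; Ulmolan p can only go back to *p — the one source consistent with every daughter is *p.
This points to *nenfupob. Verify forward in each daughter:
Patasish: *nenfupob
  nenfupob → nenfupov   [unconditioned shift]
  nenfupov → nenfufov   [unconditioned shift]
  nenfufov → nenfufuv   [vowel merger]
  giving Patasish nenfufuv.
Ulmolan: *nenfupob
  nenfupob (rule 1 does not apply)
  nenfupob → ninfupob   [vowel merger]
  ninfupob → ninfupop   [final devoicing]
  giving Ulmolan ninfupop.
*nenfupob is the unique common source.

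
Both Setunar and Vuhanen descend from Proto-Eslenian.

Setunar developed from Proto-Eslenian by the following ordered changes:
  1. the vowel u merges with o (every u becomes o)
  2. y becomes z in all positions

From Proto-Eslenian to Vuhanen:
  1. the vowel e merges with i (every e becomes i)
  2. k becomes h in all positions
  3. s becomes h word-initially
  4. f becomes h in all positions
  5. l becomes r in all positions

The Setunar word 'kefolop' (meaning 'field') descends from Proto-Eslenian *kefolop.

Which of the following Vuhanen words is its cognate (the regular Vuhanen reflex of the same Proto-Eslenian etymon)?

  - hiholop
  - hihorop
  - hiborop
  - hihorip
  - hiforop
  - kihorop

hihorop

Vuhanen: *kefolop
  kefolop → kifolop   [vowel merger]
  kifolop → hifolop   [unconditioned shift]
  hifolop (rule 3 does not apply)
  hifolop → hiholop   [unconditioned shift]
  hiholop → hihorop   [unconditioned shift]
  giving Vuhanen hihorop.
Only 'hihorop' matches the regular Vuhanen development of *kefolop.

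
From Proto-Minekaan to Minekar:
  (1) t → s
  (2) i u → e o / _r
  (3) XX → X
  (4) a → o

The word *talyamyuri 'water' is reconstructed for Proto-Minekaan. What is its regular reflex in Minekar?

solyomyori

Minekar: *talyamyuri > salyamyuri > salyamyori > solyomyori  (by unconditioned shift, pre-rhotic lowering, vowel merger)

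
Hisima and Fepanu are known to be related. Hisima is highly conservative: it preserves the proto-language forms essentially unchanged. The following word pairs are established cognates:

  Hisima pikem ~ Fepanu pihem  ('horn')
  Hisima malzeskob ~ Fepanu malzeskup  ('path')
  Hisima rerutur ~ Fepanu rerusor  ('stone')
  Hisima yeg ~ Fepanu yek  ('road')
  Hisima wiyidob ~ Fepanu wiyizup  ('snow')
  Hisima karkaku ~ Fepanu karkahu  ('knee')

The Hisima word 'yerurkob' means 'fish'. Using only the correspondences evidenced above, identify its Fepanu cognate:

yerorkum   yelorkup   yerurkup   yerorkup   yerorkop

rerutur ~ rerusor — Hisima u corresponds to Fepanu o after a consonant, before r.
malzeskob ~ malzeskup, wiyidob ~ wiyizup — Hisima o corresponds to Fepanu u after a consonant, before a labial obstruent.
malzeskob ~ malzeskup, wiyidob ~ wiyizup — Hisima b corresponds to Fepanu p word-finally.
Applying these to Hisima 'yerurkob':
  yerurkob → yerorkob   (u→o after a consonant, before r)
  yerorkob → yerorkub   (o→u after a consonant, before a labial obstruent)
  yerorkub → yerorkup   (b→p word-finally)
So the Fepanu cognate is 'yerorkup'.

yerorkup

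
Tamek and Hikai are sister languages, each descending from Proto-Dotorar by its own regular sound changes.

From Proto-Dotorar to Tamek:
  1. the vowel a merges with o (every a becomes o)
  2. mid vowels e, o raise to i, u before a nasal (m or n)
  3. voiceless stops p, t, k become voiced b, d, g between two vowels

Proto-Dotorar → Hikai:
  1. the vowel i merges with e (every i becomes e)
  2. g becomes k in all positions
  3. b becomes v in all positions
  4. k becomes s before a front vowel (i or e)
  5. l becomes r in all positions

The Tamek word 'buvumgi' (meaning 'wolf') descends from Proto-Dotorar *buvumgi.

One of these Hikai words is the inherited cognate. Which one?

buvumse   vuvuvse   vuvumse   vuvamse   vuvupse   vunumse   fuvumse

Hikai: *buvumgi > buvumge > buvumke > vuvumke > vuvumse  (by vowel merger, unconditioned shift, unconditioned shift, palatalisation)
Only 'vuvumse' matches the regular Hikai development of *buvumgi.

vuvumse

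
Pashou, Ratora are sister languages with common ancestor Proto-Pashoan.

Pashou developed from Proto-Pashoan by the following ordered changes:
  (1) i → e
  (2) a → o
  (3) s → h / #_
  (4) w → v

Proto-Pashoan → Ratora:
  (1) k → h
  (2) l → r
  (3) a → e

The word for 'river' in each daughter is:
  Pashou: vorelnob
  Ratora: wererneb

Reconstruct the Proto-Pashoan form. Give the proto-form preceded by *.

*warelnab

Position 5: Pashou has l, Ratora has r. Pashou preserves l here (none of its changes turn any other segment into l), so the proto-segment is *l.
Position 1: Pashou has v, Ratora has w. Ratora preserves w here (none of its changes turn any other segment into w), so the proto-segment is *w.
This points to *warelnab. Verify forward in each daughter:
Pashou: *warelnab > worelnob > vorelnob  (by vowel merger, unconditioned shift)
Ratora: *warelnab > warernab > wererneb  (by unconditioned shift, vowel merger)
Only *warelnab yields all of Pashou vorelnob, Ratora wererneb.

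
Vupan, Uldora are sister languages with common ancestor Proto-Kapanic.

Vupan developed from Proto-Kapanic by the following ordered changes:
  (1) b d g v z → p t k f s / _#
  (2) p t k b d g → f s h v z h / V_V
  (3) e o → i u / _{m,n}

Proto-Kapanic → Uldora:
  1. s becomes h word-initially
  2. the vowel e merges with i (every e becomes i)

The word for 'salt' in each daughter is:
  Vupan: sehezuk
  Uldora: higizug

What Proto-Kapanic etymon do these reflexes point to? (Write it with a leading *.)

*segezug

Position 3: Vupan has h, Uldora has g. Uldora preserves g here (none of its changes turn any other segment into g), so the proto-segment is *g.
Position 4: Vupan has e, Uldora has i. Vupan preserves e here (none of its changes turn any other segment into e), so the proto-segment is *e.
Verify the candidate proto-form against each daughter:
Vupan: *segezug
  segezug → segezuk   [final devoicing]
  segezuk → sehezuk   [intervocalic lenition]
  sehezuk (rule 3 does not apply)
  giving Vupan sehezuk.
Uldora: start from *segezug.
  rule 1 (debuccalisation): segezug → hegezug
  rule 2 (vowel merger): hegezug → higizug
  ⇒ Uldora higizug
*segezug is the unique common source.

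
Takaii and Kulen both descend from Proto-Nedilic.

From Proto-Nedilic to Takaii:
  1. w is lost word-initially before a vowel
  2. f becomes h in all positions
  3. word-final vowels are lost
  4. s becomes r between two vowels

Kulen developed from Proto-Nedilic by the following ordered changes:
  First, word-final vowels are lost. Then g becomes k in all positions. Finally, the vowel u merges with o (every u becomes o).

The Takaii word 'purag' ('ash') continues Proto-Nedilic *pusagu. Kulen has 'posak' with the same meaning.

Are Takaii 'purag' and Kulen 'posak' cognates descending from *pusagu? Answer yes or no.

Derive the expected Kulen reflex of *pusagu:
Kulen: start from *pusagu.
  rule 1 (apocope): pusagu → pusag
  rule 2 (unconditioned shift): pusag → pusak
  rule 3 (vowel merger): pusak → posak
  ⇒ Kulen posak
Kulen 'posak' matches the regular reflex exactly, so the pair is cognate.

yes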